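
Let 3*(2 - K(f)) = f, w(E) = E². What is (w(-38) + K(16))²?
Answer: 18679684/9 ≈ 2.0755e+6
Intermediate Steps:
K(f) = 2 - f/3
(w(-38) + K(16))² = ((-38)² + (2 - ⅓*16))² = (1444 + (2 - 16/3))² = (1444 - 10/3)² = (4322/3)² = 18679684/9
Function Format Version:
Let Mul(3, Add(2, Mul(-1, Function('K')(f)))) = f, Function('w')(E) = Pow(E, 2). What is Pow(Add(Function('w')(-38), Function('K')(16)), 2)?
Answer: Rational(18679684, 9) ≈ 2.0755e+6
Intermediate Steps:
Function('K')(f) = Add(2, Mul(Rational(-1, 3), f))
Pow(Add(Function('w')(-38), Function('K')(16)), 2) = Pow(Add(Pow(-38, 2), Add(2, Mul(Rational(-1, 3), 16))), 2) = Pow(Add(1444, Add(2, Rational(-16, 3))), 2) = Pow(Add(1444, Rational(-10, 3)), 2) = Pow(Rational(4322, 3), 2) = Rational(18679684, 9)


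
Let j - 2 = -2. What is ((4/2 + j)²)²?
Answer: 16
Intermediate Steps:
j = 0 (j = 2 - 2 = 0)
((4/2 + j)²)² = ((4/2 + 0)²)² = ((4*(½) + 0)²)² = ((2 + 0)²)² = (2²)² = 4² = 16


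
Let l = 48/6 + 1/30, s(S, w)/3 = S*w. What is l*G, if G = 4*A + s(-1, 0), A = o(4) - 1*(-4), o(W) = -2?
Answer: 964/15 ≈ 64.267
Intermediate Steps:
s(S, w) = 3*S*w (s(S, w) = 3*(S*w) = 3*S*w)
A = 2 (A = -2 - 1*(-4) = -2 + 4 = 2)
G = 8 (G = 4*2 + 3*(-1)*0 = 8 + 0 = 8)
l = 241/30 (l = 48*(1/6) + 1*(1/30) = 8 + 1/30 = 241/30 ≈ 8.0333)
l*G = (241/30)*8 = 964/15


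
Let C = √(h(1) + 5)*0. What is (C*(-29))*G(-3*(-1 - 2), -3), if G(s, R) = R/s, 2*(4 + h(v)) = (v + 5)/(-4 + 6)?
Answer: 0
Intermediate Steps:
h(v) = -11/4 + v/4 (h(v) = -4 + ((v + 5)/(-4 + 6))/2 = -4 + ((5 + v)/2)/2 = -4 + ((5 + v)*(½))/2 = -4 + (5/2 + v/2)/2 = -4 + (5/4 + v/4) = -11/4 + v/4)
C = 0 (C = √((-11/4 + (¼)*1) + 5)*0 = √((-11/4 + ¼) + 5)*0 = √(-5/2 + 5)*0 = √(5/2)*0 = (√10/2)*0 = 0)
(C*(-29))*G(-3*(-1 - 2), -3) = (0*(-29))*(-3*(-1/(3*(-1 - 2)))) = 0*(-3/((-3*(-3)))) = 0*(-3/9) = 0*(-3*⅑) = 0*(-⅓) = 0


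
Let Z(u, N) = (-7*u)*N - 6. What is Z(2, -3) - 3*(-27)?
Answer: 117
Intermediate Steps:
Z(u, N) = -6 - 7*N*u (Z(u, N) = -7*N*u - 6 = -6 - 7*N*u)
Z(2, -3) - 3*(-27) = (-6 - 7*(-3)*2) - 3*(-27) = (-6 + 42) + 81 = 36 + 81 = 117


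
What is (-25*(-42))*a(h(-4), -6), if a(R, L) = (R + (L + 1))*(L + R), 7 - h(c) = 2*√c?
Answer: -14700 - 12600*I ≈ -14700.0 - 12600.0*I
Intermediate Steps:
h(c) = 7 - 2*√c
a(R, L) = (L + R)*(1 + L + R) (a(R, L) = (R + (1 + L))*(L + R) = (1 + L + R)*(L + R) = (L + R)*(1 + L + R))
(-25*(-42))*a(h(-4), -6) = (-25*(-42))*(-6 + (7 - 4*I) + (-6)² + (7 - 4*I)² + 2*(-6)*(7 - 4*I)) = 1050*(-6 + (7 - 4*I) + 36 + (7 - 4*I)² + 2*(-6)*(7 - 4*I)) = 1050*(-6 + (7 - 4*I) + 36 + (7 - 4*I)² + (-84 + 48*I)) = 1050*(-47 + (7 - 4*I)² + 44*I) = -49350 + 1050*(7 - 4*I)² + 46200*I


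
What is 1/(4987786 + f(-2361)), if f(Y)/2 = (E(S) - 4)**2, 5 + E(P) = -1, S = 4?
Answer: 1/4987986 ≈ 2.0048e-7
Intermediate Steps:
E(P) = -6 (E(P) = -5 - 1 = -6)
f(Y) = 200 (f(Y) = 2*(-6 - 4)**2 = 2*(-10)**2 = 2*100 = 200)
1/(4987786 + f(-2361)) = 1/(4987786 + 200) = 1/4987986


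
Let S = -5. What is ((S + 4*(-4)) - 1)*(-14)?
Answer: 308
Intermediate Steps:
((S + 4*(-4)) - 1)*(-14) = ((-5 + 4*(-4)) - 1)*(-14) = ((-5 - 16) - 1)*(-14) = (-21 - 1)*(-14) = -22*(-14) = 308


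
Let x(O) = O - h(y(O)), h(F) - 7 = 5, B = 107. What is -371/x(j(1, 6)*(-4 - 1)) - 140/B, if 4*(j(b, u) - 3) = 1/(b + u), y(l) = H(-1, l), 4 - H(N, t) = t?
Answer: 1004976/81427 ≈ 12.342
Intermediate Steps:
H(N, t) = 4 - t
y(l) = 4 - l
h(F) = 12 (h(F) = 7 + 5 = 12)
j(b, u) = 3 + 1/(4*(b + u))
x(O) = -12 + O (x(O) = O - 1*12 = O - 12 = -12 + O)
-371/x(j(1, 6)*(-4 - 1)) - 140/B = -371/(-12 + ((1/4 + 3*1 + 3*6)/(1 + 6))*(-4 - 1)) - 140/107 = -371/(-12 + ((1/4 + 3 + 18)/7)*(-5)) - 140*1/107 = -371/(-12 + ((1/7)*(85/4))*(-5)) - 140/107 = -371/(-12 + (85/28)*(-5)) - 140/107 = -371/(-12 - 425/28) - 140/107 = -371/(-761/28) - 140/107 = -371*(-28/761) - 140/107 = 10388/761 - 140/107 = 1004976/81427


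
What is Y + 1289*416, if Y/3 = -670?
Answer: 534214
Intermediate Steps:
Y = -2010 (Y = 3*(-670) = -2010)
Y + 1289*416 = -2010 + 1289*416 = -2010 + 536224 = 534214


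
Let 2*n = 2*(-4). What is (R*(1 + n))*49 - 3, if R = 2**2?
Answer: -591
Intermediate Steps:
n = -4 (n = (2*(-4))/2 = (1/2)*(-8) = -4)
R = 4
(R*(1 + n))*49 - 3 = (4*(1 - 4))*49 - 3 = (4*(-3))*49 - 3 = -12*49 - 3 = -588 - 3 = -591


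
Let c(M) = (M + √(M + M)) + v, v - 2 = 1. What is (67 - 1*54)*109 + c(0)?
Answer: 1420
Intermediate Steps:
v = 3 (v = 2 + 1 = 3)
c(M) = 3 + M + √2*√M (c(M) = (M + √(M + M)) + 3 = (M + √(2*M)) + 3 = (M + √2*√M) + 3 = 3 + M + √2*√M)
(67 - 1*54)*109 + c(0) = (67 - 1*54)*109 + (3 + 0 + √2*√0) = (67 - 54)*109 + (3 + 0 + √2*0) = 13*109 + (3 + 0 + 0) = 1417 + 3 = 1420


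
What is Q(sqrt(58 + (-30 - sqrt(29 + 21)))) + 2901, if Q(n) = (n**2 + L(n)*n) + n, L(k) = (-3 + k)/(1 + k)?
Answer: 2901 + sqrt(28 - 5*sqrt(2))*(1 + sqrt(28 - 5*sqrt(2)) - (3 - sqrt(28 - 5*sqrt(2)))/(1 + sqrt(28 - 5*sqrt(2)))) ≈ 2927.8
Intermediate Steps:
L(k) = (-3 + k)/(1 + k)
Q(n) = n + n**2 + n*(-3 + n)/(1 + n) (Q(n) = (n**2 + ((-3 + n)/(1 + n))*n) + n = (n**2 + n*(-3 + n)/(1 + n)) + n = n + n**2 + n*(-3 + n)/(1 + n))
Q(sqrt(58 + (-30 - sqrt(29 + 21)))) + 2901 = sqrt(58 + (-30 - sqrt(29 + 21)))*(-3 + sqrt(58 + (-30 - sqrt(29 + 21))) + (1 + sqrt(58 + (-30 - sqrt(29 + 21))))**2)/(1 + sqrt(58 + (-30 - sqrt(29 + 21)))) + 2901 = sqrt(58 + (-30 - sqrt(50)))*(-3 + sqrt(58 + (-30 - sqrt(50))) + (1 + sqrt(58 + (-30 - sqrt(50))))**2)/(1 + sqrt(58 + (-30 - sqrt(50)))) + 2901 = sqrt(58 + (-30 - 5*sqrt(2)))*(-3 + sqrt(58 + (-30 - 5*sqrt(2))) + (1 + sqrt(58 + (-30 - 5*sqrt(2))))**2)/(1 + sqrt(58 + (-30 - 5*sqrt(2)))) + 2901 = sqrt(28 - 5*sqrt(2))*(-3 + sqrt(28 - 5*sqrt(2)) + (1 + sqrt(28 - 5*sqrt(2)))**2)/(1 + sqrt(28 - 5*sqrt(2))) + 2901 = sqrt(28 - 5*sqrt(2))*(-3 + (1 + sqrt(28 - 5*sqrt(2)))**2 + sqrt(28 - 5*sqrt(2)))/(1 + sqrt(28 - 5*sqrt(2))) + 2901 = 2901 + sqrt(28 - 5*sqrt(2))*(-3 + (1 + sqrt(28 - 5*sqrt(2)))**2 + sqrt(28 - 5*sqrt(2)))/(1 + sqrt(28 - 5*sqrt(2)))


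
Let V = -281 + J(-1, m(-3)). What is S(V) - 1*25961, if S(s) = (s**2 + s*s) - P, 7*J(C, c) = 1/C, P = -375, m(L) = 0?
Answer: 6492334/49 ≈ 1.3250e+5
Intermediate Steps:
J(C, c) = 1/(7*C)
V = -1968/7 (V = -281 + (1/7)/(-1) = -281 + (1/7)*(-1) = -281 - 1/7 = -1968/7 ≈ -281.14)
S(s) = 375 + 2*s**2 (S(s) = (s**2 + s*s) - 1*(-375) = (s**2 + s**2) + 375 = 2*s**2 + 375 = 375 + 2*s**2)
S(V) - 1*25961 = (375 + 2*(-1968/7)**2) - 1*25961 = (375 + 2*(3873024/49)) - 25961 = (375 + 7746048/49) - 25961 = 7764423/49 - 25961 = 6492334/49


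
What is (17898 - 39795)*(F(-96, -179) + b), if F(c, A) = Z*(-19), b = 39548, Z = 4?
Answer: -864318384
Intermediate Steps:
F(c, A) = -76 (F(c, A) = 4*(-19) = -76)
(17898 - 39795)*(F(-96, -179) + b) = (17898 - 39795)*(-76 + 39548) = -21897*39472 = -864318384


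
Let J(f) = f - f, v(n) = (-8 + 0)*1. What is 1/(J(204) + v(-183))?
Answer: -⅛ ≈ -0.12500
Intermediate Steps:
v(n) = -8 (v(n) = -8*1 = -8)
J(f) = 0
1/(J(204) + v(-183)) = 1/(0 - 8) = 1/(-8) = -⅛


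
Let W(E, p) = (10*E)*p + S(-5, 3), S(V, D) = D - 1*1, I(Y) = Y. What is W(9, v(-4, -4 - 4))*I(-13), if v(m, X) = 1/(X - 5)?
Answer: 64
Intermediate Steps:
S(V, D) = -1 + D (S(V, D) = D - 1 = -1 + D)
v(m, X) = 1/(-5 + X)
W(E, p) = 2 + 10*E*p (W(E, p) = (10*E)*p + (-1 + 3) = 10*E*p + 2 = 2 + 10*E*p)
W(9, v(-4, -4 - 4))*I(-13) = (2 + 10*9/(-5 + (-4 - 4)))*(-13) = (2 + 10*9/(-5 - 8))*(-13) = (2 + 10*9/(-13))*(-13) = (2 + 10*9*(-1/13))*(-13) = (2 - 90/13)*(-13) = -64/13*(-13) = 64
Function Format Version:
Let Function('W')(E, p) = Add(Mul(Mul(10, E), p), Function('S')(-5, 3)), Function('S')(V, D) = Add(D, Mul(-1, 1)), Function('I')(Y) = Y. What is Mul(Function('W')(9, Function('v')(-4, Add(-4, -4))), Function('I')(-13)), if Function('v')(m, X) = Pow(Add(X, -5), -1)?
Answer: 64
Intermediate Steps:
Function('S')(V, D) = Add(-1, D) (Function('S')(V, D) = Add(D, -1) = Add(-1, D))
Function('v')(m, X) = Pow(Add(-5, X), -1)
Function('W')(E, p) = Add(2, Mul(10, E, p)) (Function('W')(E, p) = Add(Mul(Mul(10, E), p), Add(-1, 3)) = Add(Mul(10, E, p), 2) = Add(2, Mul(10, E, p)))
Mul(Function('W')(9, Function('v')(-4, Add(-4, -4))), Function('I')(-13)) = Mul(Add(2, Mul(10, 9, Pow(Add(-5, Add(-4, -4)), -1))), -13) = Mul(Add(2, Mul(10, 9, Pow(Add(-5, -8), -1))), -13) = Mul(Add(2, Mul(10, 9, Pow(-13, -1))), -13) = Mul(Add(2, Mul(10, 9, Rational(-1, 13))), -13) = Mul(Add(2, Rational(-90, 13)), -13) = Mul(Rational(-64, 13), -13) = 64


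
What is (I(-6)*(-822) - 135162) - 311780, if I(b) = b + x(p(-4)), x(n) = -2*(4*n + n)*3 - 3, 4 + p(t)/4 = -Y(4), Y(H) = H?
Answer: -1228664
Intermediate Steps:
p(t) = -32 (p(t) = -16 + 4*(-1*4) = -16 + 4*(-4) = -16 - 16 = -32)
x(n) = -3 - 30*n (x(n) = -10*n*3 - 3 = -30*n - 3 = -3 - 30*n)
I(b) = 957 + b (I(b) = b + (-3 - 30*(-32)) = b + (-3 + 960) = b + 957 = 957 + b)
(I(-6)*(-822) - 135162) - 311780 = ((957 - 6)*(-822) - 135162) - 311780 = (951*(-822) - 135162) - 311780 = (-781722 - 135162) - 311780 = -916884 - 311780 = -1228664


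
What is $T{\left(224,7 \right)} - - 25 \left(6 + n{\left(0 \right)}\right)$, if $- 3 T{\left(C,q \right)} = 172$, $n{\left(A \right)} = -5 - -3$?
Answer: $\frac{128}{3} \approx 42.667$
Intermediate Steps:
$n{\left(A \right)} = -2$ ($n{\left(A \right)} = -5 + 3 = -2$)
$T{\left(C,q \right)} = - \frac{172}{3}$ ($T{\left(C,q \right)} = \left(- \frac{1}{3}\right) 172 = - \frac{172}{3}$)
$T{\left(224,7 \right)} - - 25 \left(6 + n{\left(0 \right)}\right) = - \frac{172}{3} - - 25 \left(6 - 2\right) = - \frac{172}{3} - \left(-25\right) 4 = - \frac{172}{3} - -100 = - \frac{172}{3} + 100 = \frac{128}{3}$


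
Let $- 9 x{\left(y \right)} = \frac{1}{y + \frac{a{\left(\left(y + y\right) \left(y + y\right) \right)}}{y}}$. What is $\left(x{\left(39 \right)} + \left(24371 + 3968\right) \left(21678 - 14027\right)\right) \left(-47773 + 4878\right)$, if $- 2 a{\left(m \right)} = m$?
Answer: $- \frac{3264498788771800}{351} \approx -9.3006 \cdot 10^{12}$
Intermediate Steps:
$a{\left(m \right)} = - \frac{m}{2}$
$x{\left(y \right)} = \frac{1}{9 y}$ ($x{\left(y \right)} = - \frac{1}{9 \left(y + \frac{\left(- \frac{1}{2}\right) \left(y + y\right) \left(y + y\right)}{y}\right)} = - \frac{1}{9 \left(y + \frac{\left(- \frac{1}{2}\right) 2 y 2 y}{y}\right)} = - \frac{1}{9 \left(y + \frac{\left(- \frac{1}{2}\right) 4 y^{2}}{y}\right)} = - \frac{1}{9 \left(y + \frac{\left(-2\right) y^{2}}{y}\right)} = - \frac{1}{9 \left(y - 2 y\right)} = - \frac{1}{9 \left(- y\right)} = - \frac{\left(-1\right) \frac{1}{y}}{9} = \frac{1}{9 y}$)
$\left(x{\left(39 \right)} + \left(24371 + 3968\right) \left(21678 - 14027\right)\right) \left(-47773 + 4878\right) = \left(\frac{1}{9 \cdot 39} + \left(24371 + 3968\right) \left(21678 - 14027\right)\right) \left(-47773 + 4878\right) = \left(\frac{1}{9} \cdot \frac{1}{39} + 28339 \cdot 7651\right) \left(-42895\right) = \left(\frac{1}{351} + 216821689\right) \left(-42895\right) = \frac{76104412840}{351} \left(-42895\right) = - \frac{3264498788771800}{351}$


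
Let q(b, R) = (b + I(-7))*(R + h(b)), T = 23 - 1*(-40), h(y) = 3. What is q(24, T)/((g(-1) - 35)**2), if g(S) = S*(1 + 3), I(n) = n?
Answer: 374/507 ≈ 0.73767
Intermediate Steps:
T = 63 (T = 23 + 40 = 63)
g(S) = 4*S (g(S) = S*4 = 4*S)
q(b, R) = (-7 + b)*(3 + R) (q(b, R) = (b - 7)*(R + 3) = (-7 + b)*(3 + R))
q(24, T)/((g(-1) - 35)**2) = (-21 - 7*63 + 3*24 + 63*24)/((4*(-1) - 35)**2) = (-21 - 441 + 72 + 1512)/((-4 - 35)**2) = 1122/((-39)**2) = 1122/1521 = 1122*(1/1521) = 374/507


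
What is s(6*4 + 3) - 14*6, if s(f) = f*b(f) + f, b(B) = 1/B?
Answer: -56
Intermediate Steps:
b(B) = 1/B
s(f) = 1 + f (s(f) = f/f + f = 1 + f)
s(6*4 + 3) - 14*6 = (1 + (6*4 + 3)) - 14*6 = (1 + (24 + 3)) - 84 = (1 + 27) - 84 = 28 - 84 = -56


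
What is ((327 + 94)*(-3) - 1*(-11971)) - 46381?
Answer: -35673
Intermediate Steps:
((327 + 94)*(-3) - 1*(-11971)) - 46381 = (421*(-3) + 11971) - 46381 = (-1263 + 11971) - 46381 = 10708 - 46381 = -35673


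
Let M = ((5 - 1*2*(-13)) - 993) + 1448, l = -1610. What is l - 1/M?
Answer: -782461/486 ≈ -1610.0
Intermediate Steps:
M = 486 (M = ((5 - 2*(-13)) - 993) + 1448 = ((5 + 26) - 993) + 1448 = (31 - 993) + 1448 = -962 + 1448 = 486)
l - 1/M = -1610 - 1/486 = -782461/486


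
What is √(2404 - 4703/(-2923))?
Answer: √20553352185/2923 ≈ 49.047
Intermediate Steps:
√(2404 - 4703/(-2923)) = √(2404 - 4703*(-1/2923)) = √(2404 + 4703/2923) = √(7031595/2923) = √20553352185/2923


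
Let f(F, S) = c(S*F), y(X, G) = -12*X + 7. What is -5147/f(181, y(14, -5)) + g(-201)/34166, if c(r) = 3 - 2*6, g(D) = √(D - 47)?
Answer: 5147/9 + I*√62/17083 ≈ 571.89 + 0.00046093*I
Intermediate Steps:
g(D) = √(-47 + D)
y(X, G) = 7 - 12*X
c(r) = -9 (c(r) = 3 - 12 = -9)
f(F, S) = -9
-5147/f(181, y(14, -5)) + g(-201)/34166 = -5147/(-9) + √(-47 - 201)/34166 = -5147*(-⅑) + √(-248)*(1/34166) = 5147/9 + (2*I*√62)*(1/34166) = 5147/9 + I*√62/17083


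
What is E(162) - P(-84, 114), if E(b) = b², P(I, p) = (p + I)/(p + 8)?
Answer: 1600869/61 ≈ 26244.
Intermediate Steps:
P(I, p) = (I + p)/(8 + p)
E(162) - P(-84, 114) = 162² - (-84 + 114)/(8 + 114) = 26244 - 30/122 = 26244 - 1*15/61 = 26244 - 15/61 = 1600869/61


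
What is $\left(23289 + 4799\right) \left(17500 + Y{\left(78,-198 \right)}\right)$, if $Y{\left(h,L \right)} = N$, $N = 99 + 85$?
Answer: $496708192$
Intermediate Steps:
$N = 184$
$Y{\left(h,L \right)} = 184$
$\left(23289 + 4799\right) \left(17500 + Y{\left(78,-198 \right)}\right) = \left(23289 + 4799\right) \left(17500 + 184\right) = 28088 \cdot 17684 = 496708192$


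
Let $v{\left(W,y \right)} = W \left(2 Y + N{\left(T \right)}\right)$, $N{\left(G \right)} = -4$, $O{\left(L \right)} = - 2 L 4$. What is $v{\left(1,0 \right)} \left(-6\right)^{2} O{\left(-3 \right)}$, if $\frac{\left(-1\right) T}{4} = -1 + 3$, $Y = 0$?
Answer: $-3456$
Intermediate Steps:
$O{\left(L \right)} = - 8 L$
$T = -8$ ($T = - 4 \left(-1 + 3\right) = \left(-4\right) 2 = -8$)
$v{\left(W,y \right)} = - 4 W$ ($v{\left(W,y \right)} = W \left(2 \cdot 0 - 4\right) = W \left(0 - 4\right) = W \left(-4\right) = - 4 W$)
$v{\left(1,0 \right)} \left(-6\right)^{2} O{\left(-3 \right)} = \left(-4\right) 1 \left(-6\right)^{2} \left(\left(-8\right) \left(-3\right)\right) = \left(-4\right) 36 \cdot 24 = \left(-144\right) 24 = -3456$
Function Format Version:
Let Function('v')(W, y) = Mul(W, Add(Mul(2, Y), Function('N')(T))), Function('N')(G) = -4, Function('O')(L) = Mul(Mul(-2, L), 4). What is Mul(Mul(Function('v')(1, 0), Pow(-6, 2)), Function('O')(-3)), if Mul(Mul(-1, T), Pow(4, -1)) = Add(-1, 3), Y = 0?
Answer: -3456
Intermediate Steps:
Function('O')(L) = Mul(-8, L)
T = -8 (T = Mul(-4, Add(-1, 3)) = Mul(-4, 2) = -8)
Function('v')(W, y) = Mul(-4, W) (Function('v')(W, y) = Mul(W, Add(Mul(2, 0), -4)) = Mul(W, Add(0, -4)) = Mul(W, -4) = Mul(-4, W))
Mul(Mul(Function('v')(1, 0), Pow(-6, 2)), Function('O')(-3)) = Mul(Mul(Mul(-4, 1), Pow(-6, 2)), Mul(-8, -3)) = Mul(Mul(-4, 36), 24) = Mul(-144, 24) = -3456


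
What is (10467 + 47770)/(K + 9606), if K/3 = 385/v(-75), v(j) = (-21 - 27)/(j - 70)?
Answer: 931792/209521 ≈ 4.4473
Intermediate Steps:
v(j) = -48/(-70 + j)
K = 55825/16 (K = 3*(385/((-48/(-70 - 75)))) = 3*(385/((-48/(-145)))) = 3*(385/((-48*(-1/145)))) = 3*(385/(48/145)) = 3*(385*(145/48)) = 3*(55825/48) = 55825/16 ≈ 3489.1)
(10467 + 47770)/(K + 9606) = (10467 + 47770)/(55825/16 + 9606) = 58237/(209521/16) = 58237*(16/209521) = 931792/209521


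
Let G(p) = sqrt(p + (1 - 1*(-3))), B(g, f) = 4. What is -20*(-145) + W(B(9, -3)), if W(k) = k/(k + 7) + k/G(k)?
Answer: 31904/11 + sqrt(2) ≈ 2901.8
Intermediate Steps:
G(p) = sqrt(4 + p) (G(p) = sqrt(p + (1 + 3)) = sqrt(p + 4) = sqrt(4 + p))
W(k) = k/sqrt(4 + k) + k/(7 + k) (W(k) = k/(k + 7) + k/(sqrt(4 + k)) = k/(7 + k) + k/sqrt(4 + k) = k/sqrt(4 + k) + k/(7 + k))
-20*(-145) + W(B(9, -3)) = -20*(-145) + 4*(7 + 4 + sqrt(4 + 4))/(sqrt(4 + 4)*(7 + 4)) = 2900 + 4*(7 + 4 + sqrt(8))/(sqrt(8)*11) = 2900 + 4*(sqrt(2)/4)*(1/11)*(7 + 4 + 2*sqrt(2)) = 2900 + 4*(sqrt(2)/4)*(1/11)*(11 + 2*sqrt(2)) = 2900 + sqrt(2)*(11 + 2*sqrt(2))/11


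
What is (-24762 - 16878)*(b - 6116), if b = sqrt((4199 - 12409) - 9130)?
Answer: 254670240 - 1415760*I*sqrt(15) ≈ 2.5467e+8 - 5.4832e+6*I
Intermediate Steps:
b = 34*I*sqrt(15) (b = sqrt(-8210 - 9130) = sqrt(-17340) = 34*I*sqrt(15) ≈ 131.68*I)
(-24762 - 16878)*(b - 6116) = (-24762 - 16878)*(34*I*sqrt(15) - 6116) = -41640*(-6116 + 34*I*sqrt(15)) = 254670240 - 1415760*I*sqrt(15)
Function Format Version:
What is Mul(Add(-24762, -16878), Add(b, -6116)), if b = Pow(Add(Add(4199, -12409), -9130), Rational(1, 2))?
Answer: Add(254670240, Mul(-1415760, I, Pow(15, Rational(1, 2)))) ≈ Add(2.5467e+8, Mul(-5.4832e+6, I))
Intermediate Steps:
b = Mul(34, I, Pow(15, Rational(1, 2))) (b = Pow(Add(-8210, -9130), Rational(1, 2)) = Pow(-17340, Rational(1, 2)) = Mul(34, I, Pow(15, Rational(1, 2))) ≈ Mul(131.68, I))
Mul(Add(-24762, -16878), Add(b, -6116)) = Mul(Add(-24762, -16878), Add(Mul(34, I, Pow(15, Rational(1, 2))), -6116)) = Mul(-41640, Add(-6116, Mul(34, I, Pow(15, Rational(1, 2))))) = Add(254670240, Mul(-1415760, I, Pow(15, Rational(1, 2))))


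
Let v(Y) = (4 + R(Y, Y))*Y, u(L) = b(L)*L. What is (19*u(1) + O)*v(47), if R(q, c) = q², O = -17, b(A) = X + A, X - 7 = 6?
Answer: 25898739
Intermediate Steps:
X = 13 (X = 7 + 6 = 13)
b(A) = 13 + A
u(L) = L*(13 + L) (u(L) = (13 + L)*L = L*(13 + L))
v(Y) = Y*(4 + Y²) (v(Y) = (4 + Y²)*Y = Y*(4 + Y²))
(19*u(1) + O)*v(47) = (19*(1*(13 + 1)) - 17)*(47*(4 + 47²)) = (19*(1*14) - 17)*(47*(4 + 2209)) = (19*14 - 17)*(47*2213) = (266 - 17)*104011 = 249*104011 = 25898739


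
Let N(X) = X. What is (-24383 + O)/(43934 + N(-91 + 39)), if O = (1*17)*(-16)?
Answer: -24655/43882 ≈ -0.56185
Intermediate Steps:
O = -272 (O = 17*(-16) = -272)
(-24383 + O)/(43934 + N(-91 + 39)) = (-24383 - 272)/(43934 + (-91 + 39)) = -24655/(43934 - 52) = -24655/43882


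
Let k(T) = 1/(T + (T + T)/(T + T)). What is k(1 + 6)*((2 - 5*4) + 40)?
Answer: 11/4 ≈ 2.7500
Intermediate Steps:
k(T) = 1/(1 + T) (k(T) = 1/(T + (2*T)/((2*T))) = 1/(T + (2*T)*(1/(2*T))) = 1/(T + 1) = 1/(1 + T))
k(1 + 6)*((2 - 5*4) + 40) = ((2 - 5*4) + 40)/(1 + (1 + 6)) = ((2 - 20) + 40)/(1 + 7) = (-18 + 40)/8 = (⅛)*22 = 11/4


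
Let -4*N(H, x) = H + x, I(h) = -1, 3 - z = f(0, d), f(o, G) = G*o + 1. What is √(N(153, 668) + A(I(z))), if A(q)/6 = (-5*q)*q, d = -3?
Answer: I*√941/2 ≈ 15.338*I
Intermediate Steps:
f(o, G) = 1 + G*o
z = 2 (z = 3 - (1 - 3*0) = 3 - (1 + 0) = 3 - 1*1 = 3 - 1 = 2)
A(q) = -30*q² (A(q) = 6*((-5*q)*q) = 6*(-5*q²) = -30*q²)
N(H, x) = -H/4 - x/4 (N(H, x) = -(H + x)/4 = -H/4 - x/4)
√(N(153, 668) + A(I(z))) = √((-¼*153 - ¼*668) - 30*(-1)²) = √((-153/4 - 167) - 30*1) = √(-821/4 - 30) = √(-941/4) = I*√941/2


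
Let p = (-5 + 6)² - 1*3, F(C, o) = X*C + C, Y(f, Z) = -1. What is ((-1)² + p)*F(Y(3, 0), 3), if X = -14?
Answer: -13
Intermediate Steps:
F(C, o) = -13*C (F(C, o) = -14*C + C = -13*C)
p = -2 (p = 1² - 3 = 1 - 3 = -2)
((-1)² + p)*F(Y(3, 0), 3) = ((-1)² - 2)*(-13*(-1)) = (1 - 2)*13 = -1*13 = -13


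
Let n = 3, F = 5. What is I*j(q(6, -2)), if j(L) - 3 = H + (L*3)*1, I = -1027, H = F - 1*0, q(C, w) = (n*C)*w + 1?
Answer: 99619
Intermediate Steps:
q(C, w) = 1 + 3*C*w (q(C, w) = (3*C)*w + 1 = 3*C*w + 1 = 1 + 3*C*w)
H = 5 (H = 5 - 1*0 = 5 + 0 = 5)
j(L) = 8 + 3*L (j(L) = 3 + (5 + (L*3)*1) = 3 + (5 + (3*L)*1) = 3 + (5 + 3*L) = 8 + 3*L)
I*j(q(6, -2)) = -1027*(8 + 3*(1 + 3*6*(-2))) = -1027*(8 + 3*(1 - 36)) = -1027*(8 + 3*(-35)) = -1027*(8 - 105) = -1027*(-97) = 99619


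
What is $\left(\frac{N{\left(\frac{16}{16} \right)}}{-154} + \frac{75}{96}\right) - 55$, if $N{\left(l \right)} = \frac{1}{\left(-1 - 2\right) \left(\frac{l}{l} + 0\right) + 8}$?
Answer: $- \frac{667991}{12320} \approx -54.22$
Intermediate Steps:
$N{\left(l \right)} = \frac{1}{5}$ ($N{\left(l \right)} = \frac{1}{- 3 \left(1 + 0\right) + 8} = \frac{1}{\left(-3\right) 1 + 8} = \frac{1}{-3 + 8} = \frac{1}{5}$)
$\left(\frac{N{\left(\frac{16}{16} \right)}}{-154} + \frac{75}{96}\right) - 55 = \left(\frac{1}{5 \left(-154\right)} + \frac{75}{96}\right) - 55 = \left(\frac{1}{5} \left(- \frac{1}{154}\right) + 75 \cdot \frac{1}{96}\right) - 55 = \left(- \frac{1}{770} + \frac{25}{32}\right) - 55 = \frac{9609}{12320} - 55 = - \frac{667991}{12320}$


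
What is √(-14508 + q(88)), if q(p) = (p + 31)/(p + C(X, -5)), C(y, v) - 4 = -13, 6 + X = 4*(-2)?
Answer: I*√90535027/79 ≈ 120.44*I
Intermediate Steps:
X = -14 (X = -6 + 4*(-2) = -6 - 8 = -14)
C(y, v) = -9 (C(y, v) = 4 - 13 = -9)
q(p) = (31 + p)/(-9 + p) (q(p) = (p + 31)/(p - 9) = (31 + p)/(-9 + p))
√(-14508 + q(88)) = √(-14508 + (31 + 88)/(-9 + 88)) = √(-14508 + 119/79) = √(-1146013/79) = I*√90535027/79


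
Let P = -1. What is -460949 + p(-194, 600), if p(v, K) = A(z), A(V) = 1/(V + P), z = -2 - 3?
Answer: -2765695/6 ≈ -4.6095e+5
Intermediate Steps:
z = -5
A(V) = 1/(-1 + V) (A(V) = 1/(V - 1) = 1/(-1 + V))
p(v, K) = -⅙ (p(v, K) = 1/(-1 - 5) = 1/(-6) = -⅙)
-460949 + p(-194, 600) = -460949 - ⅙ = -2765695/6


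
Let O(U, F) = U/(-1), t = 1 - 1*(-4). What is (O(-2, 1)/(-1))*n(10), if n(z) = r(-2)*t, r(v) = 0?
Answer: 0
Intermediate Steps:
t = 5 (t = 1 + 4 = 5)
O(U, F) = -U (O(U, F) = U*(-1) = -U)
n(z) = 0 (n(z) = 0*5 = 0)
(O(-2, 1)/(-1))*n(10) = ((-1*(-2))/(-1))*0 = -1*2*0 = -2*0 = 0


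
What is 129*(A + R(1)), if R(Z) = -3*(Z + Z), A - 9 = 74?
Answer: 9933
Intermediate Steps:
A = 83 (A = 9 + 74 = 83)
R(Z) = -6*Z
129*(A + R(1)) = 129*(83 - 6*1) = 129*(83 - 6) = 129*77 = 9933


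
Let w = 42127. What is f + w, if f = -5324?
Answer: 36803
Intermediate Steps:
f + w = -5324 + 42127 = 36803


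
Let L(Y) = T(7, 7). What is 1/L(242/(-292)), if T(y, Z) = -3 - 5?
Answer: -⅛ ≈ -0.12500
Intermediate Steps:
T(y, Z) = -8
L(Y) = -8
1/L(242/(-292)) = 1/(-8) = -⅛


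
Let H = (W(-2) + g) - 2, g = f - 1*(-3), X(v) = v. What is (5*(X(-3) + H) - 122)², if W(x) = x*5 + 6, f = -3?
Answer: 27889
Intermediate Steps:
W(x) = 6 + 5*x (W(x) = 5*x + 6 = 6 + 5*x)
g = 0 (g = -3 - 1*(-3) = -3 + 3 = 0)
H = -6 (H = ((6 + 5*(-2)) + 0) - 2 = ((6 - 10) + 0) - 2 = (-4 + 0) - 2 = -4 - 2 = -6)
(5*(X(-3) + H) - 122)² = (5*(-3 - 6) - 122)² = (5*(-9) - 122)² = (-45 - 122)² = (-167)² = 27889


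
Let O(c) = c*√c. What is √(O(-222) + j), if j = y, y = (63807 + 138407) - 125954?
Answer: √(76260 - 222*I*√222) ≈ 276.22 - 5.988*I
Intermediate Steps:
y = 76260 (y = 202214 - 125954 = 76260)
O(c) = c^(3/2)
j = 76260
√(O(-222) + j) = √((-222)^(3/2) + 76260) = √(-222*I*√222 + 76260) = √(76260 - 222*I*√222)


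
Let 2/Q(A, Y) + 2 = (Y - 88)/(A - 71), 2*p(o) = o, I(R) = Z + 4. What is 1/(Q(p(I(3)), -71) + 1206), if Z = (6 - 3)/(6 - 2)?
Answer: 29/35157 ≈ 0.00082487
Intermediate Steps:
Z = 3/4 ≈ 0.75000
I(R) = 19/4 (I(R) = 3/4 + 4 = 19/4)
p(o) = o/2
Q(A, Y) = 2/(-2 + (-88 + Y)/(-71 + A)) (Q(A, Y) = 2/(-2 + (Y - 88)/(A - 71)) = 2/(-2 + (-88 + Y)/(-71 + A)))
1/(Q(p(I(3)), -71) + 1206) = 1/(2*(-71 + (1/2)*(19/4))/(54 - 71 - 19/4) + 1206) = 1/(2*(-71 + 19/8)/(54 - 71 - 2*19/8) + 1206) = 1/(2*(-549/8)/(54 - 71 - 19/4) + 1206) = 1/(2*(-549/8)/(-87/4) + 1206) = 1/(2*(-4/87)*(-549/8) + 1206) = 1/(183/29 + 1206) = 1/(35157/29) = 29/35157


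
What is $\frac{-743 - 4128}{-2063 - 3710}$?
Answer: $\frac{4871}{5773} \approx 0.84376$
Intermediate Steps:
$\frac{-743 - 4128}{-2063 - 3710} = - \frac{4871}{-5773} = \left(-4871\right) \left(- \frac{1}{5773}\right) = \frac{4871}{5773}$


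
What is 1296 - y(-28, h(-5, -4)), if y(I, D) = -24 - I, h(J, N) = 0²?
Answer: 1292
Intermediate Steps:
h(J, N) = 0
1296 - y(-28, h(-5, -4)) = 1296 - (-24 - 1*(-28)) = 1296 - (-24 + 28) = 1296 - 1*4 = 1296 - 4 = 1292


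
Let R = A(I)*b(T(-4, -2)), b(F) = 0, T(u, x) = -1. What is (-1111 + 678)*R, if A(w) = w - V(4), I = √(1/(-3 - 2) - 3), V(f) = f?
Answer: 0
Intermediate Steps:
I = 4*I*√5/5 (I = √(1/(-5) - 3) = √(-⅕ - 3) = √(-16/5) = 4*I*√5/5 ≈ 1.7889*I)
A(w) = -4 + w (A(w) = w - 1*4 = w - 4 = -4 + w)
R = 0 (R = (-4 + 4*I*√5/5)*0 = 0)
(-1111 + 678)*R = (-1111 + 678)*0 = -433*0 = 0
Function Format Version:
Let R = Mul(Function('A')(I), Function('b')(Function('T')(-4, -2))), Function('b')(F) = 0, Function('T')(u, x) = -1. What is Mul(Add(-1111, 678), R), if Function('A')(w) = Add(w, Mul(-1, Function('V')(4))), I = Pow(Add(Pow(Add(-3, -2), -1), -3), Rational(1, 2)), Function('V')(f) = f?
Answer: 0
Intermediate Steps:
I = Mul(Rational(4, 5), I, Pow(5, Rational(1, 2))) (I = Pow(Add(Pow(-5, -1), -3), Rational(1, 2)) = Pow(Add(Rational(-1, 5), -3), Rational(1, 2)) = Pow(Rational(-16, 5), Rational(1, 2)) = Mul(Rational(4, 5), I, Pow(5, Rational(1, 2))) ≈ Mul(1.7889, I))
Function('A')(w) = Add(-4, w) (Function('A')(w) = Add(w, Mul(-1, 4)) = Add(w, -4) = Add(-4, w))
R = 0 (R = Mul(Add(-4, Mul(Rational(4, 5), I, Pow(5, Rational(1, 2)))), 0) = 0)
Mul(Add(-1111, 678), R) = Mul(Add(-1111, 678), 0) = Mul(-433, 0) = 0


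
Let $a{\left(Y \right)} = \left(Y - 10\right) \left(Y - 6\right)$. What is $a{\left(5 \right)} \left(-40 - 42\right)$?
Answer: $-410$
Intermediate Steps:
$a{\left(Y \right)} = \left(-10 + Y\right) \left(-6 + Y\right)$
$a{\left(5 \right)} \left(-40 - 42\right) = \left(60 + 5^{2} - 80\right) \left(-40 - 42\right) = \left(60 + 25 - 80\right) \left(-82\right) = 5 \left(-82\right) = -410$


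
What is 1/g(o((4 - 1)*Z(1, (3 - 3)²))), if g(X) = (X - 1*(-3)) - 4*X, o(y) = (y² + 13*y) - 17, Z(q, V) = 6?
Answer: -1/1620 ≈ -0.00061728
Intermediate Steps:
o(y) = -17 + y² + 13*y
g(X) = 3 - 3*X (g(X) = (X + 3) - 4*X = (3 + X) - 4*X = 3 - 3*X)
1/g(o((4 - 1)*Z(1, (3 - 3)²))) = 1/(3 - 3*(-17 + ((4 - 1)*6)² + 13*((4 - 1)*6))) = 1/(3 - 3*(-17 + (3*6)² + 13*(3*6))) = 1/(3 - 3*(-17 + 18² + 13*18)) = 1/(3 - 3*(-17 + 324 + 234)) = 1/(3 - 3*541) = 1/(3 - 1623) = 1/(-1620) = -1/1620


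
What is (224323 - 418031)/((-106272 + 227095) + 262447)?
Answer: -96854/191635 ≈ -0.50541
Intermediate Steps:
(224323 - 418031)/((-106272 + 227095) + 262447) = -193708/(120823 + 262447) = -193708/383270 = -193708*1/383270 = -96854/191635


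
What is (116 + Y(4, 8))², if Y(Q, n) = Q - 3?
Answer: 13689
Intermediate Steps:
Y(Q, n) = -3 + Q
(116 + Y(4, 8))² = (116 + (-3 + 4))² = (116 + 1)² = 117² = 13689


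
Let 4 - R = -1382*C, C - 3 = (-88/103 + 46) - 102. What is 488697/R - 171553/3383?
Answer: -1485332707679/25932528586 ≈ -57.277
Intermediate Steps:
C = -5547/103 (C = 3 + ((-88/103 + 46) - 102) = 3 + (4650/103 - 102) = 3 - 5856/103 = -5547/103 ≈ -53.854)
R = -7665542/103 (R = 4 - (-1382)*(-5547)/103 = 4 - 1*7665954/103 = 4 - 7665954/103 = -7665542/103 ≈ -74423.)
488697/R - 171553/3383 = 488697/(-7665542/103) - 171553/3383 = 488697*(-103/7665542) - 171553*1/3383 = -50335791/7665542 - 171553/3383 = -1485332707679/25932528586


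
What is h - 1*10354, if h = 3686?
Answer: -6668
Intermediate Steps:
h - 1*10354 = 3686 - 1*10354 = 3686 - 10354 = -6668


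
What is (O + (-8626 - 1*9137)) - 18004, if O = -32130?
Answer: -67897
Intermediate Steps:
(O + (-8626 - 1*9137)) - 18004 = (-32130 + (-8626 - 1*9137)) - 18004 = (-32130 + (-8626 - 9137)) - 18004 = (-32130 - 17763) - 18004 = -49893 - 18004 = -67897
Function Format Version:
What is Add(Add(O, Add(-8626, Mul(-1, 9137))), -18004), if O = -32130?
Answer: -67897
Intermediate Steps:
Add(Add(O, Add(-8626, Mul(-1, 9137))), -18004) = Add(Add(-32130, Add(-8626, Mul(-1, 9137))), -18004) = Add(Add(-32130, Add(-8626, -9137)), -18004) = Add(Add(-32130, -17763), -18004) = Add(-49893, -18004) = -67897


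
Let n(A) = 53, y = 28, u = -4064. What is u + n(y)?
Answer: -4011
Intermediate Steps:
u + n(y) = -4064 + 53 = -4011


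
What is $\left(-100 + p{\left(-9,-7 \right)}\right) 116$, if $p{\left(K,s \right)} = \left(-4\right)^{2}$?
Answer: $-9744$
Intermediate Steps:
$p{\left(K,s \right)} = 16$
$\left(-100 + p{\left(-9,-7 \right)}\right) 116 = \left(-100 + 16\right) 116 = \left(-84\right) 116 = -9744$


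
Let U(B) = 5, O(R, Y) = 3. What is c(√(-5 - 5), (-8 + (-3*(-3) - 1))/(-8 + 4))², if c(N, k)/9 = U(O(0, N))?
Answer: 2025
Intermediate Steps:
c(N, k) = 45 (c(N, k) = 9*5 = 45)
c(√(-5 - 5), (-8 + (-3*(-3) - 1))/(-8 + 4))² = 45² = 2025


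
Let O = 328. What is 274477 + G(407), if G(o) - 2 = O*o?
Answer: 407975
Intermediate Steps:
G(o) = 2 + 328*o
274477 + G(407) = 274477 + (2 + 328*407) = 274477 + (2 + 133496) = 274477 + 133498 = 407975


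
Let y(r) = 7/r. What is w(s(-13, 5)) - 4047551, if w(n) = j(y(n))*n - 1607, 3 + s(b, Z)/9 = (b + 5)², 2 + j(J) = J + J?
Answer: -4050242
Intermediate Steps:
j(J) = -2 + 2*J (j(J) = -2 + (J + J) = -2 + 2*J)
s(b, Z) = -27 + 9*(5 + b)² (s(b, Z) = -27 + 9*(b + 5)² = -27 + 9*(5 + b)²)
w(n) = -1607 + n*(-2 + 14/n) (w(n) = (-2 + 2*(7/n))*n - 1607 = (-2 + 14/n)*n - 1607 = n*(-2 + 14/n) - 1607 = -1607 + n*(-2 + 14/n))
w(s(-13, 5)) - 4047551 = (-1593 - 2*(-27 + 9*(5 - 13)²)) - 4047551 = (-1593 - 2*(-27 + 9*(-8)²)) - 4047551 = (-1593 - 2*(-27 + 9*64)) - 4047551 = (-1593 - 2*(-27 + 576)) - 4047551 = (-1593 - 2*549) - 4047551 = (-1593 - 1098) - 4047551 = -2691 - 4047551 = -4050242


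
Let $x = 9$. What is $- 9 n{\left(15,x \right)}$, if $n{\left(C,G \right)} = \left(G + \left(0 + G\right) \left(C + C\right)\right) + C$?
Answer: $-2646$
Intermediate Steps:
$n{\left(C,G \right)} = C + G + 2 C G$ ($n{\left(C,G \right)} = \left(G + G 2 C\right) + C = \left(G + 2 C G\right) + C = C + G + 2 C G$)
$- 9 n{\left(15,x \right)} = - 9 \left(15 + 9 + 2 \cdot 15 \cdot 9\right) = - 9 \left(15 + 9 + 270\right) = \left(-9\right) 294 = -2646$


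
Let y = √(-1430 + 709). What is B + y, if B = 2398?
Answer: 2398 + I*√721 ≈ 2398.0 + 26.851*I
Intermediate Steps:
y = I*√721 (y = √(-721) = I*√721 ≈ 26.851*I)
B + y = 2398 + I*√721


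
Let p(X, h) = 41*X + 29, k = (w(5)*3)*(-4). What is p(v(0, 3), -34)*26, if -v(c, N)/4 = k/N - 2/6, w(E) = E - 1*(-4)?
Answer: 467038/3 ≈ 1.5568e+5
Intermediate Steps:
w(E) = 4 + E (w(E) = E + 4 = 4 + E)
k = -108 (k = ((4 + 5)*3)*(-4) = (9*3)*(-4) = 27*(-4) = -108)
v(c, N) = 4/3 + 432/N (v(c, N) = -4*(-108/N - 2/6) = -4*(-108/N - 2*⅙) = -4*(-108/N - ⅓) = -4*(-⅓ - 108/N) = 4/3 + 432/N)
p(X, h) = 29 + 41*X
p(v(0, 3), -34)*26 = (29 + 41*(4/3 + 432/3))*26 = (29 + 41*(4/3 + 432*(⅓)))*26 = (29 + 41*(4/3 + 144))*26 = (29 + 41*(436/3))*26 = (29 + 17876/3)*26 = (17963/3)*26 = 467038/3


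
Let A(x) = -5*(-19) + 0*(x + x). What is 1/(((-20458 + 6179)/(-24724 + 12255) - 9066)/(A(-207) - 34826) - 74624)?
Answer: -433060839/32316619019861 ≈ -1.3401e-5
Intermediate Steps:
A(x) = 95 (A(x) = 95 + 0*(2*x) = 95 + 0 = 95)
1/(((-20458 + 6179)/(-24724 + 12255) - 9066)/(A(-207) - 34826) - 74624) = 1/(((-20458 + 6179)/(-24724 + 12255) - 9066)/(95 - 34826) - 74624) = 1/((-14279/(-12469) - 9066)/(-34731) - 74624) = 1/((-14279*(-1/12469) - 9066)*(-1/34731) - 74624) = 1/((14279/12469 - 9066)*(-1/34731) - 74624) = 1/(-113029675/12469*(-1/34731) - 74624) = 1/(113029675/433060839 - 74624) = 1/(-32316619019861/433060839) = -433060839/32316619019861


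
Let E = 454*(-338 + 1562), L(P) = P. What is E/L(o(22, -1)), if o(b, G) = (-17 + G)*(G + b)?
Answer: -30872/21 ≈ -1470.1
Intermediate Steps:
E = 555696 (E = 454*1224 = 555696)
E/L(o(22, -1)) = 555696/((-1)**2 - 17*(-1) - 17*22 - 1*22) = 555696/(1 + 17 - 374 - 22) = 555696/(-378) = 555696*(-1/378) = -30872/21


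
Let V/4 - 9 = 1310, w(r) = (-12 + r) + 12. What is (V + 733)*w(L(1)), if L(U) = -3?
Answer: -18027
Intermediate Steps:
w(r) = r
V = 5276 (V = 36 + 4*1310 = 36 + 5240 = 5276)
(V + 733)*w(L(1)) = (5276 + 733)*(-3) = 6009*(-3) = -18027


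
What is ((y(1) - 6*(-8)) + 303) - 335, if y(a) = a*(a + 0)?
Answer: 17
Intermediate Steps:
y(a) = a² (y(a) = a*a = a²)
((y(1) - 6*(-8)) + 303) - 335 = ((1² - 6*(-8)) + 303) - 335 = ((1 + 48) + 303) - 335 = (49 + 303) - 335 = 352 - 335 = 17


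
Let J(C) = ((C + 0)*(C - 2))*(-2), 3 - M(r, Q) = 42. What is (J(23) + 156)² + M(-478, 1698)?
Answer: 656061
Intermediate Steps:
M(r, Q) = -39 (M(r, Q) = 3 - 1*42 = 3 - 42 = -39)
J(C) = -2*C*(-2 + C) (J(C) = (C*(-2 + C))*(-2) = -2*C*(-2 + C))
(J(23) + 156)² + M(-478, 1698) = (2*23*(2 - 1*23) + 156)² - 39 = (2*23*(2 - 23) + 156)² - 39 = (2*23*(-21) + 156)² - 39 = (-966 + 156)² - 39 = (-810)² - 39 = 656100 - 39 = 656061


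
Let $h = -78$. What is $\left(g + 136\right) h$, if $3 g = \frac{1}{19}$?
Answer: $- \frac{201578}{19} \approx -10609.0$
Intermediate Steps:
$g = \frac{1}{57}$ ($g = \frac{1}{3 \cdot 19} = \frac{1}{3} \cdot \frac{1}{19} = \frac{1}{57} \approx 0.017544$)
$\left(g + 136\right) h = \left(\frac{1}{57} + 136\right) \left(-78\right) = \frac{7753}{57} \left(-78\right) = - \frac{201578}{19}$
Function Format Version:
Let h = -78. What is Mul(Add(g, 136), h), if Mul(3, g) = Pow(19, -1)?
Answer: Rational(-201578, 19) ≈ -10609.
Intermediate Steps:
g = Rational(1, 57) (g = Mul(Rational(1, 3), Pow(19, -1)) = Mul(Rational(1, 3), Rational(1, 19)) = Rational(1, 57) ≈ 0.017544)
Mul(Add(g, 136), h) = Mul(Add(Rational(1, 57), 136), -78) = Mul(Rational(7753, 57), -78) = Rational(-201578, 19)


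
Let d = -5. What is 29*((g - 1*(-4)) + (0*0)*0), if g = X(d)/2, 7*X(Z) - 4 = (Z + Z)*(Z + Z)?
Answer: 2320/7 ≈ 331.43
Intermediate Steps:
X(Z) = 4/7 + 4*Z²/7 (X(Z) = 4/7 + ((Z + Z)*(Z + Z))/7 = 4/7 + ((2*Z)*(2*Z))/7 = 4/7 + (4*Z²)/7 = 4/7 + 4*Z²/7)
g = 52/7 (g = (4/7 + (4/7)*(-5)²)/2 = (4/7 + (4/7)*25)*(½) = (4/7 + 100/7)*(½) = (104/7)*(½) = 52/7 ≈ 7.4286)
29*((g - 1*(-4)) + (0*0)*0) = 29*((52/7 - 1*(-4)) + (0*0)*0) = 29*((52/7 + 4) + 0*0) = 29*(80/7 + 0) = 29*(80/7) = 2320/7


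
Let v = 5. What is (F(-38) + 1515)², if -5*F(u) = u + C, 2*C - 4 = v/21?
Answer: 102180597649/44100 ≈ 2.3170e+6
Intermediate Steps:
C = 89/42 (C = 2 + (5/21)/2 = 2 + (5*(1/21))/2 = 2 + (½)*(5/21) = 2 + 5/42 = 89/42 ≈ 2.1190)
F(u) = -89/210 - u/5 (F(u) = -(u + 89/42)/5 = -(89/42 + u)/5 = -89/210 - u/5)
(F(-38) + 1515)² = ((-89/210 - ⅕*(-38)) + 1515)² = ((-89/210 + 38/5) + 1515)² = (1507/210 + 1515)² = (319657/210)² = 102180597649/44100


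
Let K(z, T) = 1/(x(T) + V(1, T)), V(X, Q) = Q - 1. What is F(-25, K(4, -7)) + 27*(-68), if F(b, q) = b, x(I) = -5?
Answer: -1861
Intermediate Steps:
V(X, Q) = -1 + Q
K(z, T) = 1/(-6 + T) (K(z, T) = 1/(-5 + (-1 + T)) = 1/(-6 + T))
F(-25, K(4, -7)) + 27*(-68) = -25 + 27*(-68) = -25 - 1836 = -1861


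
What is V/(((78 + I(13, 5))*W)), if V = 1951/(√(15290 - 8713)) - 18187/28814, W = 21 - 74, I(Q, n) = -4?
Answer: 18187/113008508 - 1951*√6577/25794994 ≈ -0.0059730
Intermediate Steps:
W = -53
V = -18187/28814 + 1951*√6577/6577 (V = 1951/(√6577) - 18187*1/28814 = 1951*(√6577/6577) - 18187/28814 = 1951*√6577/6577 - 18187/28814 = -18187/28814 + 1951*√6577/6577 ≈ 23.426)
V/(((78 + I(13, 5))*W)) = (-18187/28814 + 1951*√6577/6577)/(((78 - 4)*(-53))) = (-18187/28814 + 1951*√6577/6577)/((74*(-53))) = (-18187/28814 + 1951*√6577/6577)/(-3922) = (-18187/28814 + 1951*√6577/6577)*(-1/3922) = 18187/113008508 - 1951*√6577/25794994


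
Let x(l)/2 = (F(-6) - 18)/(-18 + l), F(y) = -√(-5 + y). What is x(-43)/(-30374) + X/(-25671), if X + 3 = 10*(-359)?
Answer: 3328118273/23781794097 - I*√11/926407 ≈ 0.13994 - 3.5801e-6*I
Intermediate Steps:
X = -3593 (X = -3 + 10*(-359) = -3 - 3590 = -3593)
x(l) = 2*(-18 - I*√11)/(-18 + l) (x(l) = 2*((-√(-5 - 6) - 18)/(-18 + l)) = 2*((-√(-11) - 18)/(-18 + l)) = 2*((-I*√11 - 18)/(-18 + l)) = 2*((-18 - I*√11)/(-18 + l)) = 2*(-18 - I*√11)/(-18 + l))
x(-43)/(-30374) + X/(-25671) = (2*(-18 - I*√11)/(-18 - 43))/(-30374) - 3593/(-25671) = (2*(-18 - I*√11)/(-61))*(-1/30374) - 3593*(-1/25671) = (2*(-1/61)*(-18 - I*√11))*(-1/30374) + 3593/25671 = (36/61 + 2*I*√11/61)*(-1/30374) + 3593/25671 = (-18/926407 - I*√11/926407) + 3593/25671 = 3328118273/23781794097 - I*√11/926407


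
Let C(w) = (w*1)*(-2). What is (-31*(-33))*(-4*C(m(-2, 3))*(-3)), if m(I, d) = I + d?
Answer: -24552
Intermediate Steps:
C(w) = -2*w (C(w) = w*(-2) = -2*w)
(-31*(-33))*(-4*C(m(-2, 3))*(-3)) = (-31*(-33))*(-(-8)*(-2 + 3)*(-3)) = 1023*(-(-8)*(-3)) = 1023*(-4*(-2)*(-3)) = 1023*(8*(-3)) = 1023*(-24) = -24552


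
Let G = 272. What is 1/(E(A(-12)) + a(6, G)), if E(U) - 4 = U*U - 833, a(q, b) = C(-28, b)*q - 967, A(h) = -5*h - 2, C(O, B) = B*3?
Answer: 1/6464 ≈ 0.00015470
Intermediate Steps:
C(O, B) = 3*B
A(h) = -2 - 5*h
a(q, b) = -967 + 3*b*q (a(q, b) = (3*b)*q - 967 = 3*b*q - 967 = -967 + 3*b*q)
E(U) = -829 + U² (E(U) = 4 + (U*U - 833) = 4 + (U² - 833) = 4 + (-833 + U²) = -829 + U²)
1/(E(A(-12)) + a(6, G)) = 1/((-829 + (-2 - 5*(-12))²) + (-967 + 3*272*6)) = 1/((-829 + (-2 + 60)²) + (-967 + 4896)) = 1/((-829 + 58²) + 3929) = 1/((-829 + 3364) + 3929) = 1/(2535 + 3929) = 1/6464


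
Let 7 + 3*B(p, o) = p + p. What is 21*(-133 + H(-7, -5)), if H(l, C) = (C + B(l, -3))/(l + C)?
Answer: -2772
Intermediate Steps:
B(p, o) = -7/3 + 2*p/3 (B(p, o) = -7/3 + (p + p)/3 = -7/3 + (2*p)/3 = -7/3 + 2*p/3)
H(l, C) = (-7/3 + C + 2*l/3)/(C + l) (H(l, C) = (C + (-7/3 + 2*l/3))/(l + C) = (-7/3 + C + 2*l/3)/(C + l))
21*(-133 + H(-7, -5)) = 21*(-133 + (-7/3 - 5 + (2/3)*(-7))/(-5 - 7)) = 21*(-133 + (-7/3 - 5 - 14/3)/(-12)) = 21*(-133 - 1/12*(-12)) = 21*(-133 + 1) = 21*(-132) = -2772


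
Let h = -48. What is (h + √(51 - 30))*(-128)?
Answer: 6144 - 128*√21 ≈ 5557.4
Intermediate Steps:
(h + √(51 - 30))*(-128) = (-48 + √(51 - 30))*(-128) = (-48 + √21)*(-128) = 6144 - 128*√21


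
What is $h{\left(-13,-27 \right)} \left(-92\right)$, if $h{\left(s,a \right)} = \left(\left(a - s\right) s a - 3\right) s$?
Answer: $-5880732$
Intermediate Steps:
$h{\left(s,a \right)} = s \left(-3 + a s \left(a - s\right)\right)$ ($h{\left(s,a \right)} = \left(s \left(a - s\right) a - 3\right) s = \left(a s \left(a - s\right) - 3\right) s = \left(-3 + a s \left(a - s\right)\right) s = s \left(-3 + a s \left(a - s\right)\right)$)
$h{\left(-13,-27 \right)} \left(-92\right) = - 13 \left(-3 - 13 \left(-27\right)^{2} - - 27 \left(-13\right)^{2}\right) \left(-92\right) = - 13 \left(-3 - 9477 - \left(-27\right) 169\right) \left(-92\right) = - 13 \left(-3 - 9477 + 4563\right) \left(-92\right) = \left(-13\right) \left(-4917\right) \left(-92\right) = 63921 \left(-92\right) = -5880732$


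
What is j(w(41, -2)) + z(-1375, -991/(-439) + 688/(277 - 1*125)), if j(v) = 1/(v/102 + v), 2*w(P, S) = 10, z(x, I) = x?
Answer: -708023/515 ≈ -1374.8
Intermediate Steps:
w(P, S) = 5 (w(P, S) = (1/2)*10 = 5)
j(v) = 102/(103*v) (j(v) = 1/(v*(1/102) + v) = 1/(v/102 + v) = 1/(103*v/102) = 102/(103*v))
j(w(41, -2)) + z(-1375, -991/(-439) + 688/(277 - 1*125)) = (102/103)/5 - 1375 = (102/103)*(1/5) - 1375 = 102/515 - 1375 = -708023/515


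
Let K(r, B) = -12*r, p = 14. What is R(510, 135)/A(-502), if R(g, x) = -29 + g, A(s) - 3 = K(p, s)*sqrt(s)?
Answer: 481/4722819 + 26936*I*sqrt(502)/4722819 ≈ 0.00010185 + 0.12779*I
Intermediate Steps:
A(s) = 3 - 168*sqrt(s) (A(s) = 3 + (-12*14)*sqrt(s) = 3 - 168*sqrt(s))
R(510, 135)/A(-502) = (-29 + 510)/(3 - 168*I*sqrt(502)) = 481/(3 - 168*I*sqrt(502))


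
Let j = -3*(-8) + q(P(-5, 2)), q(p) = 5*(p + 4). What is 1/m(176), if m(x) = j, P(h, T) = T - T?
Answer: 1/44 ≈ 0.022727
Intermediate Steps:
P(h, T) = 0
q(p) = 20 + 5*p (q(p) = 5*(4 + p) = 20 + 5*p)
j = 44 (j = -3*(-8) + (20 + 5*0) = 24 + (20 + 0) = 24 + 20 = 44)
m(x) = 44
1/m(176) = 1/44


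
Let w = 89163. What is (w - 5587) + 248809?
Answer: 332385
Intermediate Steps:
(w - 5587) + 248809 = (89163 - 5587) + 248809 = 83576 + 248809 = 332385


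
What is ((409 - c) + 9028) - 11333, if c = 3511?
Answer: -5407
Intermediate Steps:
((409 - c) + 9028) - 11333 = ((409 - 1*3511) + 9028) - 11333 = ((409 - 3511) + 9028) - 11333 = (-3102 + 9028) - 11333 = 5926 - 11333 = -5407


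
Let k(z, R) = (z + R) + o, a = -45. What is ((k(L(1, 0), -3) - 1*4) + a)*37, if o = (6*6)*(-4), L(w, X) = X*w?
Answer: -7252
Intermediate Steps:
o = -144 (o = 36*(-4) = -144)
k(z, R) = -144 + R + z (k(z, R) = (z + R) - 144 = (R + z) - 144 = -144 + R + z)
((k(L(1, 0), -3) - 1*4) + a)*37 = (((-144 - 3 + 0*1) - 1*4) - 45)*37 = (((-144 - 3 + 0) - 4) - 45)*37 = ((-147 - 4) - 45)*37 = (-151 - 45)*37 = -196*37 = -7252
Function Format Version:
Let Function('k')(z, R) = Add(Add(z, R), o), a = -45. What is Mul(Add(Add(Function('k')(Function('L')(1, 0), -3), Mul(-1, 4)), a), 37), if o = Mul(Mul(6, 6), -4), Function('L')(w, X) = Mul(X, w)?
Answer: -7252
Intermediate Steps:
o = -144 (o = Mul(36, -4) = -144)
Function('k')(z, R) = Add(-144, R, z) (Function('k')(z, R) = Add(Add(z, R), -144) = Add(Add(R, z), -144) = Add(-144, R, z))
Mul(Add(Add(Function('k')(Function('L')(1, 0), -3), Mul(-1, 4)), a), 37) = Mul(Add(Add(Add(-144, -3, Mul(0, 1)), Mul(-1, 4)), -45), 37) = Mul(Add(Add(Add(-144, -3, 0), -4), -45), 37) = Mul(Add(Add(-147, -4), -45), 37) = Mul(Add(-151, -45), 37) = Mul(-196, 37) = -7252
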